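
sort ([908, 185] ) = [ 185,908]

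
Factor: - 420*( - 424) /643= 2^5*3^1*5^1*7^1*53^1*643^( - 1) = 178080/643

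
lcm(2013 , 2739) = 167079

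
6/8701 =6/8701 = 0.00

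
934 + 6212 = 7146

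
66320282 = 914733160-848412878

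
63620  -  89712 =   -  26092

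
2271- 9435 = -7164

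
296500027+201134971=497634998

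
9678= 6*1613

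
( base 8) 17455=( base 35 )6I1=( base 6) 100541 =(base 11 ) 5aa6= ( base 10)7981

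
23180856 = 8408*2757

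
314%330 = 314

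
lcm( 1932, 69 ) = 1932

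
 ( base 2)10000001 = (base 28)4h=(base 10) 129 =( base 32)41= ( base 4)2001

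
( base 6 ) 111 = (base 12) 37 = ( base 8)53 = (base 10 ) 43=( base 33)1A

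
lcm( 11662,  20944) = 1026256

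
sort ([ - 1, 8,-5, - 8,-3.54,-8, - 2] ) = [  -  8,-8,-5,-3.54,-2,-1,8]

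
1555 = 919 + 636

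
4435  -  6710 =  - 2275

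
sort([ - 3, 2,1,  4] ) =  [ - 3, 1, 2,4 ] 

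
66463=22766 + 43697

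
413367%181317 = 50733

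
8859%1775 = 1759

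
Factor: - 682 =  - 2^1*11^1*31^1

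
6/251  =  6/251 = 0.02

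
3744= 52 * 72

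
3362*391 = 1314542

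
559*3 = 1677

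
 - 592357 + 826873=234516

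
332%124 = 84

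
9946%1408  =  90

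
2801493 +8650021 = 11451514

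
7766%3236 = 1294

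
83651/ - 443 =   -  83651/443 = -188.83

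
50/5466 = 25/2733= 0.01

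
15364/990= 15 + 257/495 = 15.52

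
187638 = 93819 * 2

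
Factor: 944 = 2^4*59^1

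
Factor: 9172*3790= 2^3 *5^1*379^1*2293^1  =  34761880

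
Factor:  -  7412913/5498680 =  - 2^( - 3) *3^2 * 5^(-1 ) * 11^( - 1 )*37^1*113^1*197^1 * 12497^( - 1) 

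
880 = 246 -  - 634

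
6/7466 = 3/3733  =  0.00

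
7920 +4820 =12740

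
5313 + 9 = 5322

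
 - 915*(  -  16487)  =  15085605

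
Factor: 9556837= 647^1*14771^1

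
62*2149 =133238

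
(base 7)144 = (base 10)81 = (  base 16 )51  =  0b1010001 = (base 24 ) 39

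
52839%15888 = 5175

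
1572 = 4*393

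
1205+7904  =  9109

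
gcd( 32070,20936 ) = 2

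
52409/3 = 52409/3 = 17469.67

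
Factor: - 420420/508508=- 105/127 = - 3^1 * 5^1*7^1*127^( - 1)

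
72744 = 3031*24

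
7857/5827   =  1 + 2030/5827 = 1.35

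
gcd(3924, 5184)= 36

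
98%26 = 20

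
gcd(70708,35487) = 1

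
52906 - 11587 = 41319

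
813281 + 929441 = 1742722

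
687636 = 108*6367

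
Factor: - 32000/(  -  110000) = 2^4*5^( - 1)*11^( - 1) = 16/55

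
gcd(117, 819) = 117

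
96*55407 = 5319072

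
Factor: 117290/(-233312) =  -2^(  -  4)*5^1*23^( -1)*37^1 = - 185/368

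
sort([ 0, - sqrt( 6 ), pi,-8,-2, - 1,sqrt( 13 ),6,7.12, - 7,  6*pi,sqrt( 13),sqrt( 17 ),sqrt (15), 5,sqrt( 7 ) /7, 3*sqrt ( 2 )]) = [-8, - 7, - sqrt(6), -2,-1, 0, sqrt(7)/7 , pi, sqrt( 13),sqrt( 13),sqrt( 15 ),  sqrt( 17),3*sqrt( 2),5,6,7.12,6*pi]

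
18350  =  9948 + 8402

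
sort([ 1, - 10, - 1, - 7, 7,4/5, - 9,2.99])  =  [ - 10, - 9, - 7, - 1 , 4/5,  1, 2.99,7]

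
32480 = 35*928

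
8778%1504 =1258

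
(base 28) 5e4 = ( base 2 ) 1000011011100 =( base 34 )3ow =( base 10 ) 4316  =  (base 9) 5825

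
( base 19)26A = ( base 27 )149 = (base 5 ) 11341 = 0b1101001110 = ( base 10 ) 846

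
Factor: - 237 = - 3^1*79^1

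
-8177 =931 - 9108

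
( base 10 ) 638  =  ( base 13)3A1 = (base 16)27E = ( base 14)338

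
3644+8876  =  12520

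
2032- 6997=  -  4965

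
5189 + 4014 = 9203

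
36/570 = 6/95 = 0.06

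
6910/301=22 + 288/301 = 22.96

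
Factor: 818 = 2^1*409^1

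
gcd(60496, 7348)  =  4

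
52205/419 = 124 + 249/419 = 124.59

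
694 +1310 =2004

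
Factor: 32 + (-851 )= - 3^2*7^1 * 13^1 = - 819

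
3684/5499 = 1228/1833 = 0.67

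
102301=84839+17462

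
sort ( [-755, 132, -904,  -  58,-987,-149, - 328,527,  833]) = [ - 987, - 904,-755, - 328, - 149,-58  ,  132, 527, 833]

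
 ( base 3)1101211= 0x3FD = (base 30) 141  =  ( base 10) 1021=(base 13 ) 607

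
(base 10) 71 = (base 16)47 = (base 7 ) 131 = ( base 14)51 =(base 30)2b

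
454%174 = 106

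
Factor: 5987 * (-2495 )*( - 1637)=5^1 * 499^1*1637^1*5987^1 = 24452793905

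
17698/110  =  160 + 49/55  =  160.89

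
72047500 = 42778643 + 29268857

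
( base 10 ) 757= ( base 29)q3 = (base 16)2f5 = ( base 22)1c9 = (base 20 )1hh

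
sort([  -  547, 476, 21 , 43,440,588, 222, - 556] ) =[ - 556, - 547,21 , 43,222 , 440, 476, 588 ] 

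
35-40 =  - 5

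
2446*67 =163882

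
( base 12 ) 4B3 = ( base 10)711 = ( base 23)17l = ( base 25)13B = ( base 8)1307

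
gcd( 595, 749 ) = 7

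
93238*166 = 15477508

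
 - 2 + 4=2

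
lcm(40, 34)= 680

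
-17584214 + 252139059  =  234554845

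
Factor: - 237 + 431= 2^1*97^1=194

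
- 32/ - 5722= 16/2861 = 0.01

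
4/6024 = 1/1506=0.00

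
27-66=-39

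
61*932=56852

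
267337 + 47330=314667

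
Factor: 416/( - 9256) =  - 2^2*89^( - 1)= - 4/89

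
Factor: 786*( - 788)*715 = -442848120 = -2^3*3^1*5^1*11^1*13^1*131^1*197^1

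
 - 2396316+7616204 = 5219888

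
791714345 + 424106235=1215820580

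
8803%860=203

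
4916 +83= 4999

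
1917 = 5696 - 3779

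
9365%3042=239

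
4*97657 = 390628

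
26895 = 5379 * 5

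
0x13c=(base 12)224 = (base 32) 9S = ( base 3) 102201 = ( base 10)316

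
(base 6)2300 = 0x21c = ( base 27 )K0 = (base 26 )kk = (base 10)540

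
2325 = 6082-3757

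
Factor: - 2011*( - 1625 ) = 5^3*13^1*2011^1 = 3267875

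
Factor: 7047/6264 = 2^(-3)*3^2= 9/8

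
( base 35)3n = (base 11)107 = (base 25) 53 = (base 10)128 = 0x80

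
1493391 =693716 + 799675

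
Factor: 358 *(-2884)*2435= -2^3*5^1*7^1*103^1*179^1 * 487^1 = -2514069320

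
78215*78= 6100770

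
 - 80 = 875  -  955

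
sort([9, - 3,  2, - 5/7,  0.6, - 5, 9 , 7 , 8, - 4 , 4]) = [ - 5,-4,-3, - 5/7,0.6,  2, 4 , 7 , 8,9,9 ] 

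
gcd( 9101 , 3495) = 1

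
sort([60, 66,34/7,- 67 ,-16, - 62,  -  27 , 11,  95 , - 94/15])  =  [ - 67, - 62, - 27,-16,  -  94/15,34/7, 11,60, 66, 95]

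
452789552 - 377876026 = 74913526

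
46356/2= 23178= 23178.00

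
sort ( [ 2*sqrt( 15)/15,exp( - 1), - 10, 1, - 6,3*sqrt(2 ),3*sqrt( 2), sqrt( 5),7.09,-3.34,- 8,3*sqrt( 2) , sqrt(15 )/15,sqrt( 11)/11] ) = [ -10, - 8, - 6, - 3.34,sqrt (15)/15, sqrt( 11 ) /11, exp( - 1),2*sqrt(15 ) /15, 1,sqrt( 5 ),3*sqrt(2), 3*sqrt(2),3*sqrt( 2 ) , 7.09] 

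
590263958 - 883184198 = -292920240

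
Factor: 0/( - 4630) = 0=0^1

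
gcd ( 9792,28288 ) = 1088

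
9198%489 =396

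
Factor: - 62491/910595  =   - 5^ (- 1)*7^( -1)*  11^1*13^1*19^1*23^1 * 26017^(-1 ) 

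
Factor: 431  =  431^1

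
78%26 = 0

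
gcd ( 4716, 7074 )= 2358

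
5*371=1855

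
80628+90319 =170947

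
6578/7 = 6578/7 = 939.71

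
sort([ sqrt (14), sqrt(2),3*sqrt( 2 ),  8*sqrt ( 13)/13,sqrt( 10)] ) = [sqrt (2 ),  8 * sqrt (13)/13 , sqrt( 10 ),sqrt( 14),3*sqrt( 2 )]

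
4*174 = 696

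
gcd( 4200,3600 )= 600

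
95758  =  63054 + 32704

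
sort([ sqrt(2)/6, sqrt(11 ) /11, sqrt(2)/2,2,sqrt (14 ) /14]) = [sqrt(2)/6, sqrt(14 ) /14 , sqrt( 11)/11,sqrt( 2) /2,2 ]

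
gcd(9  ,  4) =1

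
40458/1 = 40458 = 40458.00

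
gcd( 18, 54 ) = 18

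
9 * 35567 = 320103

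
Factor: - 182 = - 2^1 * 7^1*13^1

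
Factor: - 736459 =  - 19^1*83^1 * 467^1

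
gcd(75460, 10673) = 1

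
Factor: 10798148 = 2^2*283^1*9539^1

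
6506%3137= 232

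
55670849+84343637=140014486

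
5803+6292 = 12095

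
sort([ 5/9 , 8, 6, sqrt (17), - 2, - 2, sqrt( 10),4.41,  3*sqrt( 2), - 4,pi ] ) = [ - 4 , - 2, - 2, 5/9, pi,sqrt( 10 ), sqrt(17) , 3*sqrt( 2),4.41, 6,8] 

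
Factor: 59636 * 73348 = 4374181328 = 2^4*11^1*17^1*877^1*1667^1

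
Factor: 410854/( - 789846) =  - 3^( - 1 )*131641^( - 1 )*205427^1 = -205427/394923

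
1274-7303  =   - 6029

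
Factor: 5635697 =5635697^1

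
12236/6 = 6118/3  =  2039.33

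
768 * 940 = 721920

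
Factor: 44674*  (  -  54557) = -2^1*7^1 * 89^1 * 613^1 * 3191^1 = - 2437279418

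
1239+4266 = 5505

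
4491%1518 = 1455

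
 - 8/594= -4/297 = -0.01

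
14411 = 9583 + 4828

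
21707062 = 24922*871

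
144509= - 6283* ( - 23 )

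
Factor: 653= 653^1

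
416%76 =36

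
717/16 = 44 + 13/16 = 44.81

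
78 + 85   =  163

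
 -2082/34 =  - 1041/17 =- 61.24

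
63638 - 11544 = 52094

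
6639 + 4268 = 10907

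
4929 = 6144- 1215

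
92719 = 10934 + 81785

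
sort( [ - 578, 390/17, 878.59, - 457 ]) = [- 578,-457 , 390/17,  878.59]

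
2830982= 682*4151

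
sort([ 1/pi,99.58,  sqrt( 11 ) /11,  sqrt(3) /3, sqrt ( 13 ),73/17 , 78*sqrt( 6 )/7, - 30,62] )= [-30,sqrt ( 11) /11 , 1/pi,sqrt(3) /3, sqrt ( 13) , 73/17, 78*sqrt( 6) /7, 62 , 99.58]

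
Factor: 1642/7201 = 2^1  *19^(-1 ) * 379^ ( - 1 )*821^1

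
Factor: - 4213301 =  - 23^1*37^1*4951^1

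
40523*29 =1175167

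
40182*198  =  7956036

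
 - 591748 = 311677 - 903425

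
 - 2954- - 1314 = -1640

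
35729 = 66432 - 30703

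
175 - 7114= - 6939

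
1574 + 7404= 8978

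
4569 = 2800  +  1769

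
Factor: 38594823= 3^1 * 12864941^1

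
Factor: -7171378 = -2^1*3585689^1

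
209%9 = 2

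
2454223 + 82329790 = 84784013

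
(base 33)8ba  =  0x237D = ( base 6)110021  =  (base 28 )BGD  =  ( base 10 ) 9085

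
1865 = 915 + 950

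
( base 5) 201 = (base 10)51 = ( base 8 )63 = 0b110011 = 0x33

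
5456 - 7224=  - 1768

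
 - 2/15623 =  - 1 + 15621/15623  =  - 0.00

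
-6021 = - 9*669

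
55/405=11/81 = 0.14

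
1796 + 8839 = 10635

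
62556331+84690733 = 147247064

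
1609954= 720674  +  889280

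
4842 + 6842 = 11684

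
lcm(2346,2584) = 178296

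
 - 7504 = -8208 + 704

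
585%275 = 35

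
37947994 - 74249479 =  - 36301485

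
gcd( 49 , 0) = 49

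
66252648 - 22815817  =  43436831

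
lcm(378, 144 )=3024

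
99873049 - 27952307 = 71920742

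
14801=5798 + 9003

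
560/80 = 7 = 7.00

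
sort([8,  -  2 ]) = [ - 2,8 ]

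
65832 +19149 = 84981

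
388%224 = 164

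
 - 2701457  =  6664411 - 9365868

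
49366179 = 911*54189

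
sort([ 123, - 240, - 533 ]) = [ - 533,-240,123]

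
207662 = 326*637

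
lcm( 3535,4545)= 31815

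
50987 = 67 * 761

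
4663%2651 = 2012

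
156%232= 156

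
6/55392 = 1/9232 = 0.00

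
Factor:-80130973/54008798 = - 2^( - 1 )*13^1*29^1*43^1*1877^ ( - 1 )*4943^1*14387^( - 1)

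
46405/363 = 46405/363 =127.84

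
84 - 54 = 30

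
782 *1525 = 1192550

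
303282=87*3486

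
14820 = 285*52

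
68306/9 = 7589 + 5/9 = 7589.56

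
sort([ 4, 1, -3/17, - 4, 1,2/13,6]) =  [ -4, - 3/17, 2/13, 1, 1,4, 6 ]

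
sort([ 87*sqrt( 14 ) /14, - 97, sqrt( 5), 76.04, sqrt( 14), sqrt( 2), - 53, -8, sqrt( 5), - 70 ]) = [ - 97, - 70,-53 , -8, sqrt( 2 ),sqrt(5), sqrt( 5 ), sqrt( 14), 87 * sqrt(14)/14,76.04]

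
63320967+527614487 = 590935454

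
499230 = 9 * 55470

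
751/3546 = 751/3546 = 0.21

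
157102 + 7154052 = 7311154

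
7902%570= 492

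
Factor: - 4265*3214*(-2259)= 2^1 * 3^2 * 5^1 * 251^1 * 853^1*1607^1 =30965716890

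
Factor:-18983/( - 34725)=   3^(-1) * 5^( - 2) * 41^1 = 41/75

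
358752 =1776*202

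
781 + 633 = 1414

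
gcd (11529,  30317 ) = 427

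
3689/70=52 + 7/10 = 52.70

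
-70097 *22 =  - 1542134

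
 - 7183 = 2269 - 9452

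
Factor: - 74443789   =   - 7^2*1519261^1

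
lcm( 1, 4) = 4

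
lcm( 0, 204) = 0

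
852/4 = 213 = 213.00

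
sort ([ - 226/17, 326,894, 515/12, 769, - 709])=[ - 709,- 226/17,515/12,326 , 769, 894]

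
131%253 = 131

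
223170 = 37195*6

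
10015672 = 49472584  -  39456912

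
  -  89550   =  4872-94422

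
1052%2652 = 1052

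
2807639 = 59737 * 47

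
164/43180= 41/10795 = 0.00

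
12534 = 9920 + 2614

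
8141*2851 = 23209991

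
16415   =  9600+6815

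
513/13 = 513/13 = 39.46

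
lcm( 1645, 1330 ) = 62510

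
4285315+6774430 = 11059745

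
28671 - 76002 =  - 47331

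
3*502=1506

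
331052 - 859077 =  - 528025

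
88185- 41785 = 46400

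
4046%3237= 809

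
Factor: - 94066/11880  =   - 47033/5940 = - 2^(-2 )*3^(-3)*5^ ( - 1) * 7^1*11^(-1 )*6719^1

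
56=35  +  21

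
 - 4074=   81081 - 85155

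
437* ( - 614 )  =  -268318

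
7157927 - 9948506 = - 2790579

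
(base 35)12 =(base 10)37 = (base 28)19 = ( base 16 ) 25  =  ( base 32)15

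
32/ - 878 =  - 16/439 = - 0.04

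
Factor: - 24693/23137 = -3^1*17^( - 1)*1361^( - 1 )*8231^1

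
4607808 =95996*48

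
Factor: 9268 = 2^2*7^1*331^1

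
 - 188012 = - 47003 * 4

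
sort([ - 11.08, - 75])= [- 75, - 11.08 ] 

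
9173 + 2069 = 11242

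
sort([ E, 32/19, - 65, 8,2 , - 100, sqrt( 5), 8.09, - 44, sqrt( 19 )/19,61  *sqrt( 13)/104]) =[ -100,  -  65, - 44,sqrt( 19)/19, 32/19,2, 61*sqrt( 13 ) /104,  sqrt( 5),  E, 8, 8.09] 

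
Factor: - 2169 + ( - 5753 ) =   -  2^1*17^1*233^1 = -7922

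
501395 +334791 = 836186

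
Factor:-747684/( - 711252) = 903/859 = 3^1 * 7^1*43^1*859^( - 1)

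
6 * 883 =5298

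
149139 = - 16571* ( - 9) 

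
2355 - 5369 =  - 3014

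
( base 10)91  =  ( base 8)133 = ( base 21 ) 47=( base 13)70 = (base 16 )5b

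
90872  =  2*45436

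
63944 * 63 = 4028472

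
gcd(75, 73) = 1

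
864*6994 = 6042816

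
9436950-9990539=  - 553589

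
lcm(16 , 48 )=48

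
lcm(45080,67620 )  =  135240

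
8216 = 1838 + 6378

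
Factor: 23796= 2^2 * 3^2*661^1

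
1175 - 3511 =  - 2336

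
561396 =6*93566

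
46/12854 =23/6427 = 0.00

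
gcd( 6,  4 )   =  2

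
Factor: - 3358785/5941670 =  - 2^( - 1) * 3^1*7^(  -  1 )*17^( - 1)*4993^(  -  1 ) * 223919^1 = - 671757/1188334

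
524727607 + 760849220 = 1285576827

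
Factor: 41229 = 3^4 * 509^1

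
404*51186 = 20679144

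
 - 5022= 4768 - 9790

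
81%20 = 1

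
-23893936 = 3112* (-7678)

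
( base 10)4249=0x1099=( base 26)67b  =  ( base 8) 10231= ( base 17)EBG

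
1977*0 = 0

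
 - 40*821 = -32840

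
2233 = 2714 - 481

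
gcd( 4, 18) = 2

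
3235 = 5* 647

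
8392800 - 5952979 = 2439821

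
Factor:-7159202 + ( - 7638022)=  - 14797224 = - 2^3 * 3^2*13^1*15809^1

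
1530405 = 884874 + 645531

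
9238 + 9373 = 18611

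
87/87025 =87/87025 = 0.00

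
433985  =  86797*5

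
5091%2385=321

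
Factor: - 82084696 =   -  2^3*149^1*68863^1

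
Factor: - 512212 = -2^2*  128053^1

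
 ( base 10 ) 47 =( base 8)57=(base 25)1m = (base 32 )1f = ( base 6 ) 115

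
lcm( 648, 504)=4536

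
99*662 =65538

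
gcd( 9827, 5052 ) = 1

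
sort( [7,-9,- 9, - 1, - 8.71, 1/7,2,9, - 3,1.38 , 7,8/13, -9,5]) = [ - 9, - 9,-9, - 8.71, - 3, - 1,1/7, 8/13, 1.38,2,5,7,7, 9] 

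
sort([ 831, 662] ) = [ 662, 831]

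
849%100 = 49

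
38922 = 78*499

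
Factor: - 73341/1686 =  - 2^( - 1) * 3^1 * 29^1 = - 87/2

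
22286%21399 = 887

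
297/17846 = 297/17846=0.02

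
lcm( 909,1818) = 1818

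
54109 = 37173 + 16936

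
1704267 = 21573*79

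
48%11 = 4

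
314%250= 64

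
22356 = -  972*( - 23 )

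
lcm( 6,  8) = 24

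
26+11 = 37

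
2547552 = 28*90984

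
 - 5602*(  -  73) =408946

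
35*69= 2415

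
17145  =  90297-73152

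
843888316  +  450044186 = 1293932502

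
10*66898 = 668980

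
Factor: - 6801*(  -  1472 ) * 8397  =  2^6*3^4 * 23^1 * 311^1*2267^1 = 84062971584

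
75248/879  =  85 + 533/879  =  85.61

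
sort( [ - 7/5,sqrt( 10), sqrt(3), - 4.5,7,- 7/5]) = [ - 4.5, - 7/5,- 7/5,sqrt ( 3),sqrt( 10 ) , 7 ]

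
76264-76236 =28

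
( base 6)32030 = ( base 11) 3294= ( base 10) 4338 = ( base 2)1000011110010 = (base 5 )114323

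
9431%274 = 115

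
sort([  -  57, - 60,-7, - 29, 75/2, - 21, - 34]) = [-60, - 57 , - 34,-29, - 21, - 7,  75/2] 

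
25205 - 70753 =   -  45548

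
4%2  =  0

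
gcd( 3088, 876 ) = 4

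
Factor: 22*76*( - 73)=-122056 = -2^3*11^1*19^1*73^1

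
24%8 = 0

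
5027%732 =635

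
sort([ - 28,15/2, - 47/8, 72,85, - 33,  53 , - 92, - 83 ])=[ - 92, - 83, -33, - 28,-47/8,15/2,53,72 , 85 ]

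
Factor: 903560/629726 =2^2  *5^1*7^2 * 683^( - 1) = 980/683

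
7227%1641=663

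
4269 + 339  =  4608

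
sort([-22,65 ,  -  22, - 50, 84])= [ - 50, - 22, - 22, 65, 84 ]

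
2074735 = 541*3835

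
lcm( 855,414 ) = 39330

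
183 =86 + 97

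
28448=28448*1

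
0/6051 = 0= 0.00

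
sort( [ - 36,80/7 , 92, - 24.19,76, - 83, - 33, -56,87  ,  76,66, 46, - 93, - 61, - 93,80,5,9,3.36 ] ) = [-93, - 93, - 83, - 61 , -56, - 36 , - 33, - 24.19,  3.36, 5,9,  80/7, 46,66,76, 76, 80,87, 92] 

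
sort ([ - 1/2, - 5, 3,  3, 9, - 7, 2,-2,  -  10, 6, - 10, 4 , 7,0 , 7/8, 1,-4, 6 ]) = [  -  10,  -  10, - 7,  -  5,  -  4, - 2,  -  1/2, 0,7/8, 1,2, 3,3,4,  6, 6, 7,  9]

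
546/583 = 546/583  =  0.94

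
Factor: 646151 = 11^1*58741^1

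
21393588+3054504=24448092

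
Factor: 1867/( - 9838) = -2^(  -  1 )* 1867^1 *4919^( - 1 ) 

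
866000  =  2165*400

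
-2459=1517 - 3976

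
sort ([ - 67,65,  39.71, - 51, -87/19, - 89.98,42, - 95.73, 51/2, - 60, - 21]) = [ - 95.73, - 89.98, - 67, - 60, - 51,-21, - 87/19, 51/2, 39.71,  42, 65 ] 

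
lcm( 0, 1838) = 0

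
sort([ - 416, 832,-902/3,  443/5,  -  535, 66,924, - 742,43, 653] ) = [ - 742 ,  -  535, - 416 , - 902/3,43, 66, 443/5,653, 832, 924]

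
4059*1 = 4059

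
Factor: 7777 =7^1*11^1*101^1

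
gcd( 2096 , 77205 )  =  1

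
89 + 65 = 154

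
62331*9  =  560979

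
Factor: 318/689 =2^1*3^1 * 13^( - 1) = 6/13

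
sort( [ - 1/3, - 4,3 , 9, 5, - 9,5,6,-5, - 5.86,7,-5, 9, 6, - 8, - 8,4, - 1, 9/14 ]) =[ - 9,-8, - 8,- 5.86, - 5, - 5,-4, - 1, - 1/3,9/14, 3,4, 5, 5, 6, 6,7,9, 9]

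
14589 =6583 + 8006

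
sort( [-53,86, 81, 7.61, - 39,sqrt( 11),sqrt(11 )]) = [ - 53 , - 39, sqrt(11 ), sqrt( 11) , 7.61, 81,  86]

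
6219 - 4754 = 1465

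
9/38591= 9/38591 = 0.00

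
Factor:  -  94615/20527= - 5^1*13^( - 1) * 127^1 * 149^1* 1579^( - 1)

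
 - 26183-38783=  - 64966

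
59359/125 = 474 + 109/125= 474.87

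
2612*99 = 258588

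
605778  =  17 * 35634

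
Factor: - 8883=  - 3^3*7^1*47^1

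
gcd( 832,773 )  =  1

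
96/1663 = 96/1663 = 0.06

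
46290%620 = 410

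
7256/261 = 27 + 209/261 = 27.80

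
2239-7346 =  - 5107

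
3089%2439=650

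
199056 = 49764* 4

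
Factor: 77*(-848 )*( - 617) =40287632 = 2^4* 7^1* 11^1*53^1*617^1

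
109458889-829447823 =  - 719988934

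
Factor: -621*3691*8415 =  - 3^5*5^1*11^1*17^1* 23^1*3691^1 = - 19288114065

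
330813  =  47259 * 7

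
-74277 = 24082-98359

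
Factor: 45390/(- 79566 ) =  - 5^1*17^1 * 149^(- 1) =- 85/149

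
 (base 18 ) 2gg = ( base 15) 437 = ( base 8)1670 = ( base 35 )r7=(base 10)952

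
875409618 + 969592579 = 1845002197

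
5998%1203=1186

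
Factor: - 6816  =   - 2^5*3^1 *71^1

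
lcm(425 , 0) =0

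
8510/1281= 8510/1281 = 6.64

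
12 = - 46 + 58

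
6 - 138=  - 132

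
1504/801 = 1 + 703/801=1.88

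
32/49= 32/49 = 0.65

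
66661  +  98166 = 164827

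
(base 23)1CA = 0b1100101111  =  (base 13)4a9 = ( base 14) 423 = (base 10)815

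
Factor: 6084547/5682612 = 2^( - 2)*3^( - 1)*7^1*13^( - 1)*73^( - 1)*499^( - 1)*659^1*1319^1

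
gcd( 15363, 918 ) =27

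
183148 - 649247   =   - 466099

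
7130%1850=1580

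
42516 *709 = 30143844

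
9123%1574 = 1253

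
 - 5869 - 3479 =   -  9348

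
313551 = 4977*63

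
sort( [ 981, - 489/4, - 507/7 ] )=[  -  489/4, - 507/7, 981] 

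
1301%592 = 117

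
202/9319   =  202/9319 = 0.02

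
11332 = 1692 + 9640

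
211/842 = 211/842 = 0.25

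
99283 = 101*983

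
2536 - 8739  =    -  6203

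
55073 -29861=25212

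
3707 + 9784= 13491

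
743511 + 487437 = 1230948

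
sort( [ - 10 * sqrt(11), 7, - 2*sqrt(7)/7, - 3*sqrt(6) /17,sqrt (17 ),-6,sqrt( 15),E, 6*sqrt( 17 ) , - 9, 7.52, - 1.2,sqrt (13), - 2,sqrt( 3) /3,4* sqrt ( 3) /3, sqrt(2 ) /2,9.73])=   [ - 10 *sqrt(11),- 9, - 6, - 2, - 1.2,  -  2*sqrt(7) /7 , - 3*sqrt( 6)/17, sqrt(3 )/3,sqrt( 2)/2,  4*sqrt( 3) /3, E,sqrt(13),  sqrt(15), sqrt (17 ), 7,7.52,9.73 , 6 * sqrt( 17 )] 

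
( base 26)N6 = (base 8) 1134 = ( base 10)604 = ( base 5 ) 4404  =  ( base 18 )1fa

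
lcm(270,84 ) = 3780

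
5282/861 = 5282/861 =6.13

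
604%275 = 54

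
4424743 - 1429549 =2995194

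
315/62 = 5 + 5/62 = 5.08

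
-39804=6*( - 6634)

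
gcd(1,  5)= 1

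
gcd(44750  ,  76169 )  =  1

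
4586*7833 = 35922138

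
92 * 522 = 48024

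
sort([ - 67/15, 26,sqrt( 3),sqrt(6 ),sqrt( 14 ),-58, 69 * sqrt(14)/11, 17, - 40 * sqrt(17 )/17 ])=[- 58, - 40*sqrt( 17)/17, - 67/15,sqrt(3 ),sqrt( 6),sqrt (14 ), 17, 69 * sqrt ( 14 ) /11,26 ]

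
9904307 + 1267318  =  11171625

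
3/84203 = 3/84203 = 0.00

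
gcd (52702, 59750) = 2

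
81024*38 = 3078912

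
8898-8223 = 675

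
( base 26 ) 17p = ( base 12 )617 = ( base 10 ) 883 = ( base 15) 3DD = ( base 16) 373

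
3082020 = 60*51367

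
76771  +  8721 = 85492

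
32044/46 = 16022/23= 696.61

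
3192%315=42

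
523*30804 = 16110492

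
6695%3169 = 357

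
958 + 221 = 1179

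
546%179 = 9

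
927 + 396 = 1323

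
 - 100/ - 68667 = 100/68667=0.00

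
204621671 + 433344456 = 637966127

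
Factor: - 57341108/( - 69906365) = 2^2*5^ ( - 1)*11^1 * 227^1 * 5741^1 * 13981273^( - 1 ) 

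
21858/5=4371  +  3/5 = 4371.60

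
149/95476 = 149/95476= 0.00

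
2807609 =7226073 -4418464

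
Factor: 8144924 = 2^2 *89^1*137^1*167^1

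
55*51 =2805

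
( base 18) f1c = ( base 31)52n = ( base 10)4890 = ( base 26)762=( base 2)1001100011010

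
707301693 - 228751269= 478550424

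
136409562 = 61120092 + 75289470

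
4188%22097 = 4188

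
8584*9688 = 83161792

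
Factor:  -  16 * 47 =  - 2^4*47^1  =  - 752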